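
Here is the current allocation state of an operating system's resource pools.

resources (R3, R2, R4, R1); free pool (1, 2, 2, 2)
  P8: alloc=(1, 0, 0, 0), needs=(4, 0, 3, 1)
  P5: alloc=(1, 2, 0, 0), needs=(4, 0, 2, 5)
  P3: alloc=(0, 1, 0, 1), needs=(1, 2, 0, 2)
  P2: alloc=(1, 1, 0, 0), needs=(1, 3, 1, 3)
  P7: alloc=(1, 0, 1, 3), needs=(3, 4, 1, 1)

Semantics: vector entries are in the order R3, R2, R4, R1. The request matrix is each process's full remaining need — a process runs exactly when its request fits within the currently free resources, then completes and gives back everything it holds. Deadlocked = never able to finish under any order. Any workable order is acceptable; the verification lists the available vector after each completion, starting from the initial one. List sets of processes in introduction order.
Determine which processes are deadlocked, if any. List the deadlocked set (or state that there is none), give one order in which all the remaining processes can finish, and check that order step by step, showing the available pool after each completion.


Deadlocked set: P8, P5 and P7.
Key observation: even finishing P3, P2 leaves just (2, 4, 2, 3) free — too little R3 for any of the remaining processes.
A valid finishing order for the others: P3, P2. Step-by-step check:
  pool = (1, 2, 2, 2)
  P3 needs (1, 2, 0, 2) <= (1, 2, 2, 2) -> finishes; pool += (0, 1, 0, 1) = (1, 3, 2, 3)
  P2 needs (1, 3, 1, 3) <= (1, 3, 2, 3) -> finishes; pool += (1, 1, 0, 0) = (2, 4, 2, 3)
The blocked processes can never fit:
  blocked: P8 wants (4, 0, 3, 1), pool (2, 4, 2, 3) — not enough R3 and R4
  blocked: P5 wants (4, 0, 2, 5), pool (2, 4, 2, 3) — not enough R3 and R1
  blocked: P7 wants (3, 4, 1, 1), pool (2, 4, 2, 3) — not enough R3


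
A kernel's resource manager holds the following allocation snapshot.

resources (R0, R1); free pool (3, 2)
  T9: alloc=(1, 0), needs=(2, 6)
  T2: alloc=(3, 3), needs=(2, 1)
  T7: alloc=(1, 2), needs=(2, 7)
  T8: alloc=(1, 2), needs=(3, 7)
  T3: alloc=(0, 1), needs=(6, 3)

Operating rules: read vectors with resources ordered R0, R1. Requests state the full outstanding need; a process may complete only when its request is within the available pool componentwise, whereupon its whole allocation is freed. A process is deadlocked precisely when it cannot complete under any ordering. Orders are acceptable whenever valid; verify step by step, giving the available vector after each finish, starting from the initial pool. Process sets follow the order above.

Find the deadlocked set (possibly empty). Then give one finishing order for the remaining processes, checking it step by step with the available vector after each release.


Deadlocked: T7 and T8.
Key observation: no order helps: past T2, T3, T9, the free pool tops out at (7, 6), below what each blocked process needs in R1.
One completion order for the rest: T2, T3, T9. Check, step by step:
  pool = (3, 2)
  T2: need (2, 1) fits (3, 2); releases (3, 3), pool now (6, 5)
  T3: need (6, 3) fits (6, 5); releases (0, 1), pool now (6, 6)
  T9: need (2, 6) fits (6, 6); releases (1, 0), pool now (7, 6)
The stuck group stays short no matter what:
  T7 cannot run: need (2, 7) vs free (7, 6) (insufficient R1)
  T8 cannot run: need (3, 7) vs free (7, 6) (insufficient R1)


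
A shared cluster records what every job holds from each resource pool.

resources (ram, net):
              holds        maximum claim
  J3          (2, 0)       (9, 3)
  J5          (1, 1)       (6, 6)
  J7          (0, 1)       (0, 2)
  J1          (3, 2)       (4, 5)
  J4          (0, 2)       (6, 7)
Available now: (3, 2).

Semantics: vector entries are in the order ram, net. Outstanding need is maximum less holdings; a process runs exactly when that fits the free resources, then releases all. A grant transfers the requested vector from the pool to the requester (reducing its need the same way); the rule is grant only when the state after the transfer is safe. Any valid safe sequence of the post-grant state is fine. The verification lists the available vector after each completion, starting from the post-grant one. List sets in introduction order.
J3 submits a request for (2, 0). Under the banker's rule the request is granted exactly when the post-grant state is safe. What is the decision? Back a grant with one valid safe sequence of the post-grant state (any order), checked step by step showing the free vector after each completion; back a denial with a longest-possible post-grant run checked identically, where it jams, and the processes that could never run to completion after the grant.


DENY — the pretend-granted state is unsafe.
Key observation: no order helps: past J7, J1, the free pool tops out at (4, 5), below what each blocked process needs in ram.
Pretend the grant happened; the run J7, J1 goes as far as possible. Check, step by step:
  pool = (1, 2)
  J7: need (0, 1) fits (1, 2); releases (0, 1), pool now (1, 3)
  J1: need (1, 3) fits (1, 3); releases (3, 2), pool now (4, 5)
  blocked: J3 wants (5, 3), pool (4, 5) — not enough ram
  blocked: J5 wants (5, 5), pool (4, 5) — not enough ram
  blocked: J4 wants (6, 5), pool (4, 5) — not enough ram
Had the request been granted, J3, J5 and J4 could never finish.


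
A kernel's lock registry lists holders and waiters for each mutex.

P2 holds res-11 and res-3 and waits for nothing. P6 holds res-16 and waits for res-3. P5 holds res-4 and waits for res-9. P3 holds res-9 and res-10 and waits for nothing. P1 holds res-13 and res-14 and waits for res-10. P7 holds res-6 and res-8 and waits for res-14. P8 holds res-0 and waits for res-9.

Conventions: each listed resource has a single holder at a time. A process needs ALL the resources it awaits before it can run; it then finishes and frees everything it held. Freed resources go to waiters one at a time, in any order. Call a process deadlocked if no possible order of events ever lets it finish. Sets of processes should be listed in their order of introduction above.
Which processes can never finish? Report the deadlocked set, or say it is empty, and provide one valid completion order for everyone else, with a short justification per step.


Nothing here is deadlocked.
Key observation: all waits point, directly or indirectly, at processes that can finish, so nothing is permanently blocked.
One completion order for the rest: P3, P5, P2, P1, P8, P7, P6.
Walking it through:
  run P3 (it waits on nothing); releases res-9 and res-10
  P5: everything it awaited (res-9) is free; runs, freeing res-4
  run P2 (it waits on nothing); releases res-11 and res-3
  P1: everything it awaited (res-10) is free; runs, freeing res-13 and res-14
  P8: everything it awaited (res-9) is free; runs, freeing res-0
  P7: everything it awaited (res-14) is free; runs, freeing res-6 and res-8
  P6: everything it awaited (res-3) is free; runs, freeing res-16


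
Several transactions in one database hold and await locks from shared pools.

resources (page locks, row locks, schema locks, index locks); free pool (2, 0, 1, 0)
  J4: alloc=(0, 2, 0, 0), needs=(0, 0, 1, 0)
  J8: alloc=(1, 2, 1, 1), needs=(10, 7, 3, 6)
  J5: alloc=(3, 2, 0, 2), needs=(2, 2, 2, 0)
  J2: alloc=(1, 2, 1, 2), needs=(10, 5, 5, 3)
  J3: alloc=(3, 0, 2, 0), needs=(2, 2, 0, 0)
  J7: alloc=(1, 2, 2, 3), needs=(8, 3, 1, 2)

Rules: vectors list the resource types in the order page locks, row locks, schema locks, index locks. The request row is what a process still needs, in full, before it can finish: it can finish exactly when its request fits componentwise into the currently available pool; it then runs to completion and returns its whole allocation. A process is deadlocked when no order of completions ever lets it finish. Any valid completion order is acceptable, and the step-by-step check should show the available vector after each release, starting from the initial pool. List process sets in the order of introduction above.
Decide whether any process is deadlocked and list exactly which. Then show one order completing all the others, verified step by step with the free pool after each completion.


Deadlocked: J8 and J2.
Key observation: J4, J3, J5, J7 can finish, but then (9, 6, 5, 5) is all there is, and the blocked group's page locks demands exceed it.
The rest can finish in the order J4, J3, J5, J7. Step-by-step check:
  pool = (2, 0, 1, 0)
  J4 needs (0, 0, 1, 0) <= (2, 0, 1, 0) -> finishes; pool += (0, 2, 0, 0) = (2, 2, 1, 0)
  J3 needs (2, 2, 0, 0) <= (2, 2, 1, 0) -> finishes; pool += (3, 0, 2, 0) = (5, 2, 3, 0)
  J5 needs (2, 2, 2, 0) <= (5, 2, 3, 0) -> finishes; pool += (3, 2, 0, 2) = (8, 4, 3, 2)
  J7 needs (8, 3, 1, 2) <= (8, 4, 3, 2) -> finishes; pool += (1, 2, 2, 3) = (9, 6, 5, 5)
The blocked processes can never fit:
  J8 still needs (10, 7, 3, 6) but only (9, 6, 5, 5) is free — short on page locks, row locks and index locks
  J2 still needs (10, 5, 5, 3) but only (9, 6, 5, 5) is free — short on page locks


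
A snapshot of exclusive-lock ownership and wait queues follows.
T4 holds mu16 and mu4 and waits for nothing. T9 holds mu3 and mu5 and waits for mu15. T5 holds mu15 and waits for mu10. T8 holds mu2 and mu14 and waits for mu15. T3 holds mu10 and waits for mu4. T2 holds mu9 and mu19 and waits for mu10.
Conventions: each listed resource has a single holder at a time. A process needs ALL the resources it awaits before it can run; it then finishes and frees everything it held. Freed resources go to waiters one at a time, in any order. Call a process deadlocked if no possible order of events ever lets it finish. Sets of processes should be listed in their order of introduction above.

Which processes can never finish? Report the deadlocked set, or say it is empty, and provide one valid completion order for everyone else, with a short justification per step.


Nothing here is deadlocked.
Key observation: although several processes wait, no cycle exists — each chain bottoms out at a free runner.
A valid finishing order for the others: T4, T3, T5, T2, T9, T8.
Check, step by step:
  T4: no waits; runs immediately, freeing mu16 and mu4
  run T3 (all its waits — mu4 — are resolved); releases mu10
  run T5 (all its waits — mu10 — are resolved); releases mu15
  run T2 (all its waits — mu10 — are resolved); releases mu9 and mu19
  run T9 (all its waits — mu15 — are resolved); releases mu3 and mu5
  run T8 (all its waits — mu15 — are resolved); releases mu2 and mu14


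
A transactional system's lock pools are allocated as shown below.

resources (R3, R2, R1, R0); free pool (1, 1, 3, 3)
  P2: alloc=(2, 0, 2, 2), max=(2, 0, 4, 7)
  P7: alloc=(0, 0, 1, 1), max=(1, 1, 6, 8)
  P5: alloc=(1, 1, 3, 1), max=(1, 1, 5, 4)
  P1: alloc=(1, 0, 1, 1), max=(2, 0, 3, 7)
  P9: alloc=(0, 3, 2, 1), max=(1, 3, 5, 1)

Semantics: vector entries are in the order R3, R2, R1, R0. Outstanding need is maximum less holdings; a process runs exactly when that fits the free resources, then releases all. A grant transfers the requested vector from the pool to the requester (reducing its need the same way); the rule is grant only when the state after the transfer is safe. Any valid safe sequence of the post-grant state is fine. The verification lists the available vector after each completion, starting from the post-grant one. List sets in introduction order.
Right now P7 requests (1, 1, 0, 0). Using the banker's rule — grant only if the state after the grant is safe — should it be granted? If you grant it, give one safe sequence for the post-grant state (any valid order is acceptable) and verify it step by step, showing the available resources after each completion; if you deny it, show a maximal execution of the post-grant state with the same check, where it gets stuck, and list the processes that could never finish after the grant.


GRANT. The post-grant state is safe; one safe sequence: P5, P9, P2, P1, P7.
Key observation: granting shrinks the pool to (0, 0, 3, 3), yet P5 still fits and the chain goes through.
Step-by-step check of the post-grant state:
  pool = (0, 0, 3, 3)
  run P5 (needs (0, 0, 2, 3), free (0, 0, 3, 3)); after release of (1, 1, 3, 1) the pool is (1, 1, 6, 4)
  run P9 (needs (1, 0, 3, 0), free (1, 1, 6, 4)); after release of (0, 3, 2, 1) the pool is (1, 4, 8, 5)
  run P2 (needs (0, 0, 2, 5), free (1, 4, 8, 5)); after release of (2, 0, 2, 2) the pool is (3, 4, 10, 7)
  run P1 (needs (1, 0, 2, 6), free (3, 4, 10, 7)); after release of (1, 0, 1, 1) the pool is (4, 4, 11, 8)
  run P7 (needs (0, 0, 5, 7), free (4, 4, 11, 8)); after release of (1, 1, 1, 1) the pool is (5, 5, 12, 9)


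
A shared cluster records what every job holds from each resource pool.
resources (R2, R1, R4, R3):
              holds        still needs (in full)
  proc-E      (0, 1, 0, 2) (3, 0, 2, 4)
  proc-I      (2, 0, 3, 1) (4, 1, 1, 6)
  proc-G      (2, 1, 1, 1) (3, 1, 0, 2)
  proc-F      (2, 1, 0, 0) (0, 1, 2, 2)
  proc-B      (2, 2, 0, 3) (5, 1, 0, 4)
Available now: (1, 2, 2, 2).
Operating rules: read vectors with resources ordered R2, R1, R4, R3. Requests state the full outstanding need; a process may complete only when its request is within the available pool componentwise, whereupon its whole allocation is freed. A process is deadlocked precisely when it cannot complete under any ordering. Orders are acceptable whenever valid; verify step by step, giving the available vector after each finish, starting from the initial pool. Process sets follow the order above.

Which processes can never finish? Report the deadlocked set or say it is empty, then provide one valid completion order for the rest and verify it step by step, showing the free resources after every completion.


Deadlocked set: proc-E, proc-I and proc-B.
Key observation: the pool after proc-F, proc-G is (5, 4, 3, 3); every surviving request exceeds it in R3, so progress ends there.
A valid finishing order for the others: proc-F, proc-G. Check, step by step:
  pool = (1, 2, 2, 2)
  proc-F: need (0, 1, 2, 2) fits (1, 2, 2, 2); releases (2, 1, 0, 0), pool now (3, 3, 2, 2)
  proc-G: need (3, 1, 0, 2) fits (3, 3, 2, 2); releases (2, 1, 1, 1), pool now (5, 4, 3, 3)
The blocked processes can never fit:
  proc-E cannot run: need (3, 0, 2, 4) vs free (5, 4, 3, 3) (insufficient R3)
  proc-I cannot run: need (4, 1, 1, 6) vs free (5, 4, 3, 3) (insufficient R3)
  proc-B cannot run: need (5, 1, 0, 4) vs free (5, 4, 3, 3) (insufficient R3)


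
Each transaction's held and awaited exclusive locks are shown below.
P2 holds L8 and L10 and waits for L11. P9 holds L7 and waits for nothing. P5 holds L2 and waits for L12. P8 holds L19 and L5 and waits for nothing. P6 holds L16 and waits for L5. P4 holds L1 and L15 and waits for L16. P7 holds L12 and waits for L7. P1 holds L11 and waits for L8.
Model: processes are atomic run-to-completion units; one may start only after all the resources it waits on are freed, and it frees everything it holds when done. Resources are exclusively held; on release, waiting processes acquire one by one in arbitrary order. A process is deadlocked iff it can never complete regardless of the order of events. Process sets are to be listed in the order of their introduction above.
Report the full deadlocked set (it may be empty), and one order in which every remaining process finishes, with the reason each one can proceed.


The deadlocked set is P2 and P1.
Key observation: along P2 -> P1 -> P2, each member waits on what the next one holds — a deadlock; no other process is dragged down with it.
A valid finishing order for the others: P8, P9, P7, P6, P4, P5.
Walking it through:
  P8: no waits; runs immediately, freeing L19 and L5
  P9: no waits; runs immediately, freeing L7
  P7 waits on L7 — all released -> runs and releases L12
  P6 waits on L5 — all released -> runs and releases L16
  P4 waits on L16 — all released -> runs and releases L1 and L15
  P5 waits on L12 — all released -> runs and releases L2


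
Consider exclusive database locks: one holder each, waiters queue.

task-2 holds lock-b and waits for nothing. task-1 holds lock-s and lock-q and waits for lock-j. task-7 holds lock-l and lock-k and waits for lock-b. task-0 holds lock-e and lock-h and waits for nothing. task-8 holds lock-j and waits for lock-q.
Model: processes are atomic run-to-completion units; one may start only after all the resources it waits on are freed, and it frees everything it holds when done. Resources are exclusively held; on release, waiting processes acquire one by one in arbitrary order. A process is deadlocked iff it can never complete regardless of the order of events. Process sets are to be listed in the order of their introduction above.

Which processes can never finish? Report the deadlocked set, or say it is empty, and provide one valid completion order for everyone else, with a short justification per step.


The deadlocked set is task-1 and task-8.
Key observation: the wait chain closes on itself along task-1 -> task-8 -> task-1; no other process is dragged down with it.
A valid finishing order for the others: task-0, task-2, task-7.
Verifying each step:
  run task-0 (it waits on nothing); releases lock-e and lock-h
  run task-2 (it waits on nothing); releases lock-b
  task-7: everything it awaited (lock-b) is free; runs, freeing lock-l and lock-k


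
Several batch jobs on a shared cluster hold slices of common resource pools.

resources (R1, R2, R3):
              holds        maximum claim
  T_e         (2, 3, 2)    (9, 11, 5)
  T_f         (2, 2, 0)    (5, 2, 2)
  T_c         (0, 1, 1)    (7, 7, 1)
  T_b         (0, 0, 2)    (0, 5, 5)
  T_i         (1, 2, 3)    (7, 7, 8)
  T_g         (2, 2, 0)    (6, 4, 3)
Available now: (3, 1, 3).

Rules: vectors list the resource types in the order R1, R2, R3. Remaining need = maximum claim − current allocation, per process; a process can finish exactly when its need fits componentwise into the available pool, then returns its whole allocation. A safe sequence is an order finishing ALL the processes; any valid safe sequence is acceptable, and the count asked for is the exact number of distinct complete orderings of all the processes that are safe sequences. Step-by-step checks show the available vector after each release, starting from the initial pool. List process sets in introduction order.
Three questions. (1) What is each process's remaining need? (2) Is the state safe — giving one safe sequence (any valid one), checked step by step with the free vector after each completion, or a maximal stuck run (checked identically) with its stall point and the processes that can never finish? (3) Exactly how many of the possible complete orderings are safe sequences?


(1) Remaining need (order R1, R2, R3):
  T_e: (7, 8, 3)
  T_f: (3, 0, 2)
  T_c: (7, 6, 0)
  T_b: (0, 5, 3)
  T_i: (6, 5, 5)
  T_g: (4, 2, 3)
(2) SAFE, for example via the order T_f, T_g, T_b, T_i, T_c, T_e.
Key observation: reading the order forward, T_f is the first process whose need (3, 0, 2) meets the free pool (3, 1, 3) exactly on a resource it requests.
Check, step by step:
  pool = (3, 1, 3)
  run T_f (needs (3, 0, 2), free (3, 1, 3)); after release of (2, 2, 0) the pool is (5, 3, 3)
  run T_g (needs (4, 2, 3), free (5, 3, 3)); after release of (2, 2, 0) the pool is (7, 5, 3)
  run T_b (needs (0, 5, 3), free (7, 5, 3)); after release of (0, 0, 2) the pool is (7, 5, 5)
  run T_i (needs (6, 5, 5), free (7, 5, 5)); after release of (1, 2, 3) the pool is (8, 7, 8)
  run T_c (needs (7, 6, 0), free (8, 7, 8)); after release of (0, 1, 1) the pool is (8, 8, 9)
  run T_e (needs (7, 8, 3), free (8, 8, 9)); after release of (2, 3, 2) the pool is (10, 11, 11)
(3) The exact count: 1 of the possible complete orderings is a safe sequence.


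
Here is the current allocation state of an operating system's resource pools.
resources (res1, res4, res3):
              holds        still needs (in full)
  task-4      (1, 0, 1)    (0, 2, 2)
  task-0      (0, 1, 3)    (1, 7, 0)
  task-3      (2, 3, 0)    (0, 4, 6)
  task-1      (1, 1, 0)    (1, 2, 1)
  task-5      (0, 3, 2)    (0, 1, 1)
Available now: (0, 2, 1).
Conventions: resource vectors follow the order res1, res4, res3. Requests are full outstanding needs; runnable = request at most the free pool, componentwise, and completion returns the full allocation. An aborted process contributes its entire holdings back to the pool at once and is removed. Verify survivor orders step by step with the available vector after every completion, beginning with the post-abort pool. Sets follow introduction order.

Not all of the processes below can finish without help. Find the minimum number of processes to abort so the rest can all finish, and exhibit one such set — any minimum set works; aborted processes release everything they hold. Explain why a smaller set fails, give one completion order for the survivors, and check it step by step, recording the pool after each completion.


Minimum abort set: task-0.
Key observation: task-3 was stuck for good until task-0 gave back (0, 1, 3); in the order shown it finishes at step 4.
No smaller set exists: with zero aborts the deadlock remains.
The survivors complete as task-4, task-1, task-5, task-3. Walking it through (starting from the post-abort pool):
  pool = (0, 3, 4)
  task-4 needs (0, 2, 2) <= (0, 3, 4) -> finishes; pool += (1, 0, 1) = (1, 3, 5)
  task-1 needs (1, 2, 1) <= (1, 3, 5) -> finishes; pool += (1, 1, 0) = (2, 4, 5)
  task-5 needs (0, 1, 1) <= (2, 4, 5) -> finishes; pool += (0, 3, 2) = (2, 7, 7)
  task-3 needs (0, 4, 6) <= (2, 7, 7) -> finishes; pool += (2, 3, 0) = (4, 10, 7)


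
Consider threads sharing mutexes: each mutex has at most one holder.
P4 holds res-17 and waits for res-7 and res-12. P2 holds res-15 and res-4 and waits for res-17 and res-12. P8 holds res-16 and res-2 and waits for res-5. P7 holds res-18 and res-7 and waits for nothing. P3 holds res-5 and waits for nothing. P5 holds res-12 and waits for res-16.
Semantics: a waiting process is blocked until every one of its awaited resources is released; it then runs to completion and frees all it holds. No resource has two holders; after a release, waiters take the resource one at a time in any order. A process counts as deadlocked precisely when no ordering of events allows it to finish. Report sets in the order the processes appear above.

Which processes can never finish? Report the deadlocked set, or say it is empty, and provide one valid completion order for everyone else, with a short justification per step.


The deadlocked set is empty.
Key observation: all waits point, directly or indirectly, at processes that can finish, so nothing is permanently blocked.
A valid finishing order for the others: P3, P8, P5, P7, P4, P2.
Check, step by step:
  P3 waits on nothing -> runs at once and releases res-5
  run P8 (all its waits — res-5 — are resolved); releases res-16 and res-2
  run P5 (all its waits — res-16 — are resolved); releases res-12
  P7 waits on nothing -> runs at once and releases res-18 and res-7
  run P4 (all its waits — res-7 and res-12 — are resolved); releases res-17
  run P2 (all its waits — res-17 and res-12 — are resolved); releases res-15 and res-4


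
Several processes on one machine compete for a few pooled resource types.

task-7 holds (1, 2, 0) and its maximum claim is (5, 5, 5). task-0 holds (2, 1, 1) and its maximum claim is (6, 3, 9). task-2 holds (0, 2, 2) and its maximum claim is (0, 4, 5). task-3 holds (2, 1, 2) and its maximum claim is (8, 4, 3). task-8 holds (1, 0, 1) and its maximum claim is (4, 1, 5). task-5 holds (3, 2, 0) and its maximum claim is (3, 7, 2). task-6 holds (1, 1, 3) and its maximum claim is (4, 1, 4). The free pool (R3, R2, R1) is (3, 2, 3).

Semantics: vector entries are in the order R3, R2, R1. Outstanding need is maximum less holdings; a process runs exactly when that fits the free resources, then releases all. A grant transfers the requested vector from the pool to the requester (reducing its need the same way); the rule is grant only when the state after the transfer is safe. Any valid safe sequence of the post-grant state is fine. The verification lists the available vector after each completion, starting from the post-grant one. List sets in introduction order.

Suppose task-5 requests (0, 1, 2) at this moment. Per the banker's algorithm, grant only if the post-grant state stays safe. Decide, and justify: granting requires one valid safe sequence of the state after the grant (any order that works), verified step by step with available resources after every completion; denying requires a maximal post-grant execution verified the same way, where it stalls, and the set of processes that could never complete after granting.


GRANT — the state after the grant stays safe, e.g. via task-6, task-2, task-7, task-8, task-5, task-0, task-3.
Key observation: with (3, 1, 1) left after the transfer, task-6 can run at once — the state stays safe.
Step-by-step check of the post-grant state:
  pool = (3, 1, 1)
  task-6 needs (3, 0, 1) <= (3, 1, 1) -> finishes; pool += (1, 1, 3) = (4, 2, 4)
  task-2 needs (0, 2, 3) <= (4, 2, 4) -> finishes; pool += (0, 2, 2) = (4, 4, 6)
  task-7 needs (4, 3, 5) <= (4, 4, 6) -> finishes; pool += (1, 2, 0) = (5, 6, 6)
  task-8 needs (3, 1, 4) <= (5, 6, 6) -> finishes; pool += (1, 0, 1) = (6, 6, 7)
  task-5 needs (0, 4, 0) <= (6, 6, 7) -> finishes; pool += (3, 3, 2) = (9, 9, 9)
  task-0 needs (4, 2, 8) <= (9, 9, 9) -> finishes; pool += (2, 1, 1) = (11, 10, 10)
  task-3 needs (6, 3, 1) <= (11, 10, 10) -> finishes; pool += (2, 1, 2) = (13, 11, 12)


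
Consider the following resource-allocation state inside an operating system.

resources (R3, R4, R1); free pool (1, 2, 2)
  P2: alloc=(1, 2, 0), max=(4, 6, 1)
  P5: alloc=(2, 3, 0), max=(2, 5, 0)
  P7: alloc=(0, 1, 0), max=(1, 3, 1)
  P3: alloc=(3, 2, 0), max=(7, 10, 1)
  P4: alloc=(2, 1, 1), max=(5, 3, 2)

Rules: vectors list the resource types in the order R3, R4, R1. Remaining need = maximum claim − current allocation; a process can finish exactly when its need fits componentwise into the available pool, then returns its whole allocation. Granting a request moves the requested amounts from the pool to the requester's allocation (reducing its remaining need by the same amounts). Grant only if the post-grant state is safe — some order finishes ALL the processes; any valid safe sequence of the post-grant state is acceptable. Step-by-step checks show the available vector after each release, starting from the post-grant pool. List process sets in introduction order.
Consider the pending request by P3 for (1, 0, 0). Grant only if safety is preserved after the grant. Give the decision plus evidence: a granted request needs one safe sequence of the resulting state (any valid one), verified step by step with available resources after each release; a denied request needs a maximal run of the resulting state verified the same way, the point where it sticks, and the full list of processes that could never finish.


DENY — the pretend-granted state is unsafe.
Key observation: the wall is R3: completing P5, P7 brings the pool only to (2, 6, 2), and all the rest need more.
On the post-grant state, P5, P7 is a maximal run — nothing extends it. Verifying each step:
  pool = (0, 2, 2)
  P5 needs (0, 2, 0) <= (0, 2, 2) -> finishes; pool += (2, 3, 0) = (2, 5, 2)
  P7 needs (1, 2, 1) <= (2, 5, 2) -> finishes; pool += (0, 1, 0) = (2, 6, 2)
  blocked: P2 wants (3, 4, 1), pool (2, 6, 2) — not enough R3
  blocked: P3 wants (3, 8, 1), pool (2, 6, 2) — not enough R3 and R4
  blocked: P4 wants (3, 2, 1), pool (2, 6, 2) — not enough R3
Post-grant, the permanently blocked set is P2, P3 and P4.


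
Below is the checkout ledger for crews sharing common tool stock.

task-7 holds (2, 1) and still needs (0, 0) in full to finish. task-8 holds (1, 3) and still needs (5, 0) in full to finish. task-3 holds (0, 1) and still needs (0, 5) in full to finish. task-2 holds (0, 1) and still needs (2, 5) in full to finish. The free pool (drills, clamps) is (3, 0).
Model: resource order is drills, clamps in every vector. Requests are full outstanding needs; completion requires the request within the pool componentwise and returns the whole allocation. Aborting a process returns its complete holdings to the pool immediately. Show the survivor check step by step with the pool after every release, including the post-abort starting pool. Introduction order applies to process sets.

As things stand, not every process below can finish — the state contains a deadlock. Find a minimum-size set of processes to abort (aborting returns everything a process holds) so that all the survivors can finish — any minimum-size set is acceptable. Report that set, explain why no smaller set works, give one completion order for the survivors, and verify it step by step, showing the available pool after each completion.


Minimum abort set: task-2.
Key observation: the deadlocked task-3 becomes finishable only because task-2 released (0, 1); it completes at step 3 below.
Why nothing smaller works: aborting no one leaves the state deadlocked as given.
Survivors finish in the order: task-7, task-8, task-3. Check, step by step (pool after the aborts first):
  pool = (3, 1)
  task-7 needs (0, 0) <= (3, 1) -> finishes; pool += (2, 1) = (5, 2)
  task-8 needs (5, 0) <= (5, 2) -> finishes; pool += (1, 3) = (6, 5)
  task-3 needs (0, 5) <= (6, 5) -> finishes; pool += (0, 1) = (6, 6)


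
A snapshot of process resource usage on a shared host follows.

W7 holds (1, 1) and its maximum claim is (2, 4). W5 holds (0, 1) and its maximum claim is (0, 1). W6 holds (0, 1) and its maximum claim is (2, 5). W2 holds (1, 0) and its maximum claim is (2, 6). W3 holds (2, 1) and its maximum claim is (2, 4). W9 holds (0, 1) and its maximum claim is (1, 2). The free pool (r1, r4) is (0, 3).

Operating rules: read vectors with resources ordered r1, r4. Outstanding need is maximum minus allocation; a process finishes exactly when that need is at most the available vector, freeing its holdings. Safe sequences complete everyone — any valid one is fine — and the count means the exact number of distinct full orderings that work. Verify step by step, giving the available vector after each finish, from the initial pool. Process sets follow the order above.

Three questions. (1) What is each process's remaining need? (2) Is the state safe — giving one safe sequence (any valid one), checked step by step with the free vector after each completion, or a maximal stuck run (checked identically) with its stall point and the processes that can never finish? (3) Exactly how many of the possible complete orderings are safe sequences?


(1) Remaining need (order r1, r4):
  W7: (1, 3)
  W5: (0, 0)
  W6: (2, 4)
  W2: (1, 6)
  W3: (0, 3)
  W9: (1, 1)
(2) SAFE. One safe sequence: W3, W9, W7, W6, W2, W5.
Key observation: the first exact fit in this order is W3 — it needs (0, 3) with (0, 3) free, meeting a requested resource to the last unit.
Verifying each step:
  pool = (0, 3)
  run W3 (needs (0, 3), free (0, 3)); after release of (2, 1) the pool is (2, 4)
  run W9 (needs (1, 1), free (2, 4)); after release of (0, 1) the pool is (2, 5)
  run W7 (needs (1, 3), free (2, 5)); after release of (1, 1) the pool is (3, 6)
  run W6 (needs (2, 4), free (3, 6)); after release of (0, 1) the pool is (3, 7)
  run W2 (needs (1, 6), free (3, 7)); after release of (1, 0) the pool is (4, 7)
  run W5 (needs (0, 0), free (4, 7)); after release of (0, 1) the pool is (4, 8)
(3) The exact count: 90 of the possible complete orderings are safe sequences.


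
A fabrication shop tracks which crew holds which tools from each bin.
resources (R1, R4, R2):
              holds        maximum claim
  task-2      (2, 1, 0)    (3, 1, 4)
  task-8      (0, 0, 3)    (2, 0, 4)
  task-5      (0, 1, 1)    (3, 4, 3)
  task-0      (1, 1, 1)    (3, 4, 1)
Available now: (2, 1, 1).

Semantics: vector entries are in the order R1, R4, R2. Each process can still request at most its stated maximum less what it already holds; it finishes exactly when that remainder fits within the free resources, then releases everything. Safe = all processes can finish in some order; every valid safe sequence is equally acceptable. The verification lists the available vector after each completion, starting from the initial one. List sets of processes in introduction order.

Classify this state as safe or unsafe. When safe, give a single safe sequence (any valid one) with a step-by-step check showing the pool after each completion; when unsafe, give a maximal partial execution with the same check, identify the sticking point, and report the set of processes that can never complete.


UNSAFE — no complete ordering exists.
Key observation: no order helps: past task-8, task-2, the free pool tops out at (4, 2, 4), below what each blocked process needs in R4.
The run task-8, task-2 cannot be extended any further. Check, step by step:
  pool = (2, 1, 1)
  task-8 needs (2, 0, 1) <= (2, 1, 1) -> finishes; pool += (0, 0, 3) = (2, 1, 4)
  task-2 needs (1, 0, 4) <= (2, 1, 4) -> finishes; pool += (2, 1, 0) = (4, 2, 4)
  blocked: task-5 wants (3, 3, 2), pool (4, 2, 4) — not enough R4
  blocked: task-0 wants (2, 3, 0), pool (4, 2, 4) — not enough R4
Processes that can never finish: task-5 and task-0.


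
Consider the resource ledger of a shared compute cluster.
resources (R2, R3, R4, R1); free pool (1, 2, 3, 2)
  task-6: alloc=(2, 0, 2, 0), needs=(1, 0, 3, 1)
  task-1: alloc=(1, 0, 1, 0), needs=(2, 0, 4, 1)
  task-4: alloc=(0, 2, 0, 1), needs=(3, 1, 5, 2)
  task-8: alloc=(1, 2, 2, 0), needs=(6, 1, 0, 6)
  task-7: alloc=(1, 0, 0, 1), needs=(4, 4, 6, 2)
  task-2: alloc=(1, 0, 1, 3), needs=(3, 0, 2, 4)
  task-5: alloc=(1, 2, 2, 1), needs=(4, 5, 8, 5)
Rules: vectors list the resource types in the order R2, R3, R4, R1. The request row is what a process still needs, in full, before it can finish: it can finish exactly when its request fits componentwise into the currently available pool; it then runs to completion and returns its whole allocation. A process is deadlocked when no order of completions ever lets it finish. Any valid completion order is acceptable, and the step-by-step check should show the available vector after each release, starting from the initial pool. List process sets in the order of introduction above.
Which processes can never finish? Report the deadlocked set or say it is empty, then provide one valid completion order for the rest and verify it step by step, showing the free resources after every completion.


No process is deadlocked.
Key observation: there is always a runnable process — task-6 first — so the state unwinds completely.
The rest can finish in the order task-6, task-4, task-1, task-7, task-2, task-8, task-5. Step-by-step check:
  pool = (1, 2, 3, 2)
  task-6: need (1, 0, 3, 1) fits (1, 2, 3, 2); releases (2, 0, 2, 0), pool now (3, 2, 5, 2)
  task-4: need (3, 1, 5, 2) fits (3, 2, 5, 2); releases (0, 2, 0, 1), pool now (3, 4, 5, 3)
  task-1: need (2, 0, 4, 1) fits (3, 4, 5, 3); releases (1, 0, 1, 0), pool now (4, 4, 6, 3)
  task-7: need (4, 4, 6, 2) fits (4, 4, 6, 3); releases (1, 0, 0, 1), pool now (5, 4, 6, 4)
  task-2: need (3, 0, 2, 4) fits (5, 4, 6, 4); releases (1, 0, 1, 3), pool now (6, 4, 7, 7)
  task-8: need (6, 1, 0, 6) fits (6, 4, 7, 7); releases (1, 2, 2, 0), pool now (7, 6, 9, 7)
  task-5: need (4, 5, 8, 5) fits (7, 6, 9, 7); releases (1, 2, 2, 1), pool now (8, 8, 11, 8)


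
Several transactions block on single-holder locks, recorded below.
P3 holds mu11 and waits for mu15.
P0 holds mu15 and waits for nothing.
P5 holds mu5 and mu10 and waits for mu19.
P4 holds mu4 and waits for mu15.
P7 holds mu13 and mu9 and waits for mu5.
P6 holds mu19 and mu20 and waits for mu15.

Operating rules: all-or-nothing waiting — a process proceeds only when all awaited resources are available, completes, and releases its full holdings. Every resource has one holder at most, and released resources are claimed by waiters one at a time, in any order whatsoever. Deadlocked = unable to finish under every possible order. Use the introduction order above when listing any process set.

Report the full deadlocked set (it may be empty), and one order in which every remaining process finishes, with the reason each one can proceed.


The deadlocked set is empty.
Key observation: there is no circular wait here — follow any chain and it reaches a process that is free to run now.
One completion order for the rest: P0, P6, P4, P5, P3, P7.
Step-by-step check:
  P0: no waits; runs immediately, freeing mu15
  P6 waits on mu15 — all released -> runs and releases mu19 and mu20
  P4 waits on mu15 — all released -> runs and releases mu4
  P5 waits on mu19 — all released -> runs and releases mu5 and mu10
  P3 waits on mu15 — all released -> runs and releases mu11
  P7 waits on mu5 — all released -> runs and releases mu13 and mu9


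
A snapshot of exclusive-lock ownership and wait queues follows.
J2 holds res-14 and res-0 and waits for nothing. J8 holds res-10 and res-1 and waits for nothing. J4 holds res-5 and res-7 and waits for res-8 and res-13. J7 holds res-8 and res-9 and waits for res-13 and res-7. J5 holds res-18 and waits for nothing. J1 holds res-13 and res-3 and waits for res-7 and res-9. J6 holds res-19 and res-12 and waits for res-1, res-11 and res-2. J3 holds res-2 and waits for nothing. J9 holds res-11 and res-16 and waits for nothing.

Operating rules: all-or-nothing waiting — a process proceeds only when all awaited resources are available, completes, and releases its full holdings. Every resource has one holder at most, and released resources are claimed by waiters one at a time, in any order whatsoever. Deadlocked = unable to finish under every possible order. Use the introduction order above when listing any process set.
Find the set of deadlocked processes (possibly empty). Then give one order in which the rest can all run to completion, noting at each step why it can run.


The deadlocked set is J4, J7 and J1.
Key observation: J4 -> J7 -> J4 is a circular wait — nothing in it can go first; J1 is caught in further circular waits.
A valid finishing order for the others: J5, J8, J3, J9, J6, J2.
Walking it through:
  run J5 (it waits on nothing); releases res-18
  run J8 (it waits on nothing); releases res-10 and res-1
  run J3 (it waits on nothing); releases res-2
  run J9 (it waits on nothing); releases res-11 and res-16
  run J6 (all its waits — res-1, res-11 and res-2 — are resolved); releases res-19 and res-12
  run J2 (it waits on nothing); releases res-14 and res-0


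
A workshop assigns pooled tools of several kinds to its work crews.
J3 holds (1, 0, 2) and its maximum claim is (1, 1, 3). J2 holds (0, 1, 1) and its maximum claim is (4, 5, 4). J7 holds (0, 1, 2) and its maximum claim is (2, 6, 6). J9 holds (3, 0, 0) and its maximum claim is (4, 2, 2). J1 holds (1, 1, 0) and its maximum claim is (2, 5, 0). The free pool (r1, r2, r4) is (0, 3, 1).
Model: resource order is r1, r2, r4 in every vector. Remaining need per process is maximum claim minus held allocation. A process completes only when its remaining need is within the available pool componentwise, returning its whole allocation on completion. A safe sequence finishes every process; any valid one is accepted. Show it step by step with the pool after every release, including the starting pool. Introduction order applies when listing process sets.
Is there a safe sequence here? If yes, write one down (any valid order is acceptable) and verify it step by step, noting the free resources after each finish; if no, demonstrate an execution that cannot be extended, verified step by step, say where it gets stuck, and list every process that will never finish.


The state is UNSAFE.
Key observation: r2 is the bottleneck — with J3, J9 done the pool holds (4, 3, 3), short of every remaining need.
The run J3, J9 cannot be extended any further. Verifying each step:
  pool = (0, 3, 1)
  J3: need (0, 1, 1) fits (0, 3, 1); releases (1, 0, 2), pool now (1, 3, 3)
  J9: need (1, 2, 2) fits (1, 3, 3); releases (3, 0, 0), pool now (4, 3, 3)
  blocked: J2 wants (4, 4, 3), pool (4, 3, 3) — not enough r2
  blocked: J7 wants (2, 5, 4), pool (4, 3, 3) — not enough r2 and r4
  blocked: J1 wants (1, 4, 0), pool (4, 3, 3) — not enough r2
Permanently blocked: J2, J7 and J1.


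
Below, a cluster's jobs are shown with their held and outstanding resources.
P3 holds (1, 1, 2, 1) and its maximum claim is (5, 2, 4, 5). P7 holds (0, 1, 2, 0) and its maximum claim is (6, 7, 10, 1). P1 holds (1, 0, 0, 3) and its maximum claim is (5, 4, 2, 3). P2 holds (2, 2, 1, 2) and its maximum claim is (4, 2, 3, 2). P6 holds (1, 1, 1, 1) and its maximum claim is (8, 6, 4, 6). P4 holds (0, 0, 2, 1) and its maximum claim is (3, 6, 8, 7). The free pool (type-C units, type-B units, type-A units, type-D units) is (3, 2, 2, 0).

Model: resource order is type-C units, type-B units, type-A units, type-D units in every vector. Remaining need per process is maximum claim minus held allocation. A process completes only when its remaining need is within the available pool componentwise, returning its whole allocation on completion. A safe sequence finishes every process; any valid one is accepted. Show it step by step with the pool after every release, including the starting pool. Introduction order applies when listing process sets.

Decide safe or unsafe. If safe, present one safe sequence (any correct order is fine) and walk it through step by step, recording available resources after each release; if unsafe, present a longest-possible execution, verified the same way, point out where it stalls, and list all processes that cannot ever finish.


The state is SAFE; one workable sequence: P2, P1, P3, P6, P4, P7.
Key observation: reading the order forward, P2 is the first process whose need (2, 0, 2, 0) meets the free pool (3, 2, 2, 0) exactly on a resource it requests.
Verifying each step:
  pool = (3, 2, 2, 0)
  P2 needs (2, 0, 2, 0) <= (3, 2, 2, 0) -> finishes; pool += (2, 2, 1, 2) = (5, 4, 3, 2)
  P1 needs (4, 4, 2, 0) <= (5, 4, 3, 2) -> finishes; pool += (1, 0, 0, 3) = (6, 4, 3, 5)
  P3 needs (4, 1, 2, 4) <= (6, 4, 3, 5) -> finishes; pool += (1, 1, 2, 1) = (7, 5, 5, 6)
  P6 needs (7, 5, 3, 5) <= (7, 5, 5, 6) -> finishes; pool += (1, 1, 1, 1) = (8, 6, 6, 7)
  P4 needs (3, 6, 6, 6) <= (8, 6, 6, 7) -> finishes; pool += (0, 0, 2, 1) = (8, 6, 8, 8)
  P7 needs (6, 6, 8, 1) <= (8, 6, 8, 8) -> finishes; pool += (0, 1, 2, 0) = (8, 7, 10, 8)
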